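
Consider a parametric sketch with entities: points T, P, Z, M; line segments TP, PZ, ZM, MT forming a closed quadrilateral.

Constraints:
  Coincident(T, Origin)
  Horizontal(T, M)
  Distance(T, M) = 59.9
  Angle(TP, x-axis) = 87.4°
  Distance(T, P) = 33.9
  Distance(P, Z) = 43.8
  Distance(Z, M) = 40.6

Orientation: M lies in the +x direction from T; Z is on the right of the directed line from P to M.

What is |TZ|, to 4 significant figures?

20.63

Checks: |PZ| = 43.80 ✓; |ZM| = 40.60 ✓.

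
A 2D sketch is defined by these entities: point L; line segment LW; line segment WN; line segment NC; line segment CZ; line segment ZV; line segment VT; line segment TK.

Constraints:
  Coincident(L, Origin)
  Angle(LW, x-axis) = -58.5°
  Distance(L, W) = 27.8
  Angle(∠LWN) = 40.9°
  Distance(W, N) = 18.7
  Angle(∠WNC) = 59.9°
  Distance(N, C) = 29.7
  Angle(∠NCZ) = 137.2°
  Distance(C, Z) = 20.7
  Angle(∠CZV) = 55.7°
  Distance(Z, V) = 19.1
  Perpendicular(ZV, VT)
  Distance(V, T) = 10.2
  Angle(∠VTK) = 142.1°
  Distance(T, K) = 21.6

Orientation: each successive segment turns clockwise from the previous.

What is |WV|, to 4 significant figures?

17.03

∠NCZ = 137.2° gives CZ at -0.5000° from the x-axis; with |CZ| = 20.7, Z = (39.37, 1.759). ∠CZV = 55.7° gives ZV at -124.8° from the x-axis; with |ZV| = 19.1, V = (28.47, -13.93). Then |WV| = |V − W| = 17.03.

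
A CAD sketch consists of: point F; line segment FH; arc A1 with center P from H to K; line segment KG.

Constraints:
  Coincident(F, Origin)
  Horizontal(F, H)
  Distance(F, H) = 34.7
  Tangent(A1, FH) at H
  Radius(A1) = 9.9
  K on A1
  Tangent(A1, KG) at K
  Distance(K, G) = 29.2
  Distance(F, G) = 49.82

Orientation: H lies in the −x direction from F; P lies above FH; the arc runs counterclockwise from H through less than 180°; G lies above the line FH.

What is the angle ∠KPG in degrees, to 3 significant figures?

71.3°

F is at the origin; F and H share the same y with |FH| = 34.7 and H on the −x side, so H = (-34.7, 0.00). A1 meets FH tangentially, so PH is at right angles to FH, so P = H + (0, 9.9) = (-34.7, 9.90). Since PK ⟂ KG (tangency), |PG| = √(9.9² + 29.2²) = 30.8 regardless of where K sits on A1. So G lies on both circle(F, 49.82) and circle(P, 30.8); the above-FH intersection is G = (-29.3, 40.3). K is the foot of the tangent from G: K = (-24.9, 11.4).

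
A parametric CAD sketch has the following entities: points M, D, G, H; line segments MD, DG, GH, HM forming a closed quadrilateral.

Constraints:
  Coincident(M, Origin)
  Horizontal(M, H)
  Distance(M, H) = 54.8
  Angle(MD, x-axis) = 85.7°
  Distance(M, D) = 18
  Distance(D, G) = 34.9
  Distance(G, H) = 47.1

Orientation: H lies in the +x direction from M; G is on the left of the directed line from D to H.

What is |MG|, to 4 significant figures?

48.83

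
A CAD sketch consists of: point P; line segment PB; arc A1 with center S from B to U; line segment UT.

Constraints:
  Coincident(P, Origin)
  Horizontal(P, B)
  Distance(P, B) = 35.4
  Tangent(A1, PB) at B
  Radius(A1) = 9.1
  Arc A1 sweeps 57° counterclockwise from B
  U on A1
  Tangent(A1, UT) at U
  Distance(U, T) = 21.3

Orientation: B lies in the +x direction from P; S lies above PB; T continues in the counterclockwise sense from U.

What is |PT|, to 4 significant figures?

58.90

P is at the origin; PB is horizontal with |PB| = 35.4 and B on the +x side, so B = (35.40, 0.000). Since A1 is tangent to PB there, SB ⟂ PB, so S = B + (0, 9.1) = (35.40, 9.100). On A1, B sits at bearing -90° from S; a 57° counterclockwise sweep puts U at bearing -33°, so U = S + 9.1·(cos -33°, sin -33°) = (43.03, 4.144). Tangency of A1 to UT means the radius SU is perpendicular to UT, so UT runs along (−sin -33°, cos -33°); with |UT| = 21.3, T = (54.63, 22.01). Then |PT| = |T − P| = 58.90.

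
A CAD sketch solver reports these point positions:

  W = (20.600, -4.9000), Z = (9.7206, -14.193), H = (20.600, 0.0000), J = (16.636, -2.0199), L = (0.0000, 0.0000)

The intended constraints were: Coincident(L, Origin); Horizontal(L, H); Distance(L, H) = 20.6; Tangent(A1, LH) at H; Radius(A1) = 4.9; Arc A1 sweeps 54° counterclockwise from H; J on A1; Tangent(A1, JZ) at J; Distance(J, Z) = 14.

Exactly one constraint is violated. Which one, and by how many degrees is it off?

Tangent(A1, JZ) at J — off by 6.40°.

L = (0.00, 0.00) ✓; L.y = 0.00, H.y = 0.00 ✓; |LH| = 20.60 ✓; ∠(WH, HL) = 90.00° ✓; |WH| = 4.900 ✓; bearing(W→J) − bearing(W→H) = 54.00° ✓; |WJ| = 4.900 ✓; ∠(WJ, JZ) = 83.60° ✗; |JZ| = 14.00 ✓.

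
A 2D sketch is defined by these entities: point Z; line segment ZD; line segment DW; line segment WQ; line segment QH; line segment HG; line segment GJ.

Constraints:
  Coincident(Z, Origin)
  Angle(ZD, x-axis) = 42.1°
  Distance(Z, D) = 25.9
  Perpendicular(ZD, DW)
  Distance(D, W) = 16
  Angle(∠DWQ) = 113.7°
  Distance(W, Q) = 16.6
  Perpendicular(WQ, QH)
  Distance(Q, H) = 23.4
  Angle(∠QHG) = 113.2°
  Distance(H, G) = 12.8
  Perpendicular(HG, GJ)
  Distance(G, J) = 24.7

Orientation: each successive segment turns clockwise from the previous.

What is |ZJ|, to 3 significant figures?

29.4

Z is at the origin; ZD runs at 42.1° with length 25.9, so D = (19.2, 17.4). The perpendicularity gives DW at right angles to ZD, so DW runs at -47.9°; with |DW| = 16.0, W = (29.9, 5.49). ∠DWQ = 113.7° gives WQ at -114° from the x-axis; with |WQ| = 16.6, Q = (23.1, -9.65). The perpendicularity gives QH at right angles to WQ, so QH runs at 156°; with |QH| = 23.4, H = (1.80, -0.0566). ∠QHG = 113.2° gives HG at 89.0° from the x-axis; with |HG| = 12.8, G = (2.02, 12.7). HG ⟂ GJ, so GJ runs at -1.00°; with |GJ| = 24.7, J = (26.7, 12.3). Then |ZJ| = |J − Z| = 29.4.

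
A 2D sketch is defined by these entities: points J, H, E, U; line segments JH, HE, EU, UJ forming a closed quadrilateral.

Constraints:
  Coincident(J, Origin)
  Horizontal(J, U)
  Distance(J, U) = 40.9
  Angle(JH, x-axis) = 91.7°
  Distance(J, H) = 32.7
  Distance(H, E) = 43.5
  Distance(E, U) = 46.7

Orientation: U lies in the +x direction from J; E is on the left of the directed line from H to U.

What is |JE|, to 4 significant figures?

61.62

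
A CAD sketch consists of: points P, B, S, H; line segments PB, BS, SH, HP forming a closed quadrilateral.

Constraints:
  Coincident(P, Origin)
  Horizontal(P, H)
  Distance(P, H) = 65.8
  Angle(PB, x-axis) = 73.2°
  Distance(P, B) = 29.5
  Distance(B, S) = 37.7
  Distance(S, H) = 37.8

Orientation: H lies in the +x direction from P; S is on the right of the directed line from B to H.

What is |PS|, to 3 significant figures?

28.5

Checks: |BS| = 37.70 ✓; |SH| = 37.80 ✓.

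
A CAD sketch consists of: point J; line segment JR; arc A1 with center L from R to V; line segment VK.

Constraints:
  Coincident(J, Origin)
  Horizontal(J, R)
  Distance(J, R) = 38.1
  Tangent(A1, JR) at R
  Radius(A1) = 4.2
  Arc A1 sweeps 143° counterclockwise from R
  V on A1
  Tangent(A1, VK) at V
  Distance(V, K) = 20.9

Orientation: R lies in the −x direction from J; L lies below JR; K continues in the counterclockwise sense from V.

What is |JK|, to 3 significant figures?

31.3

On A1, R sits at bearing 90° from L; a 143° counterclockwise sweep puts V at bearing 233°, so V = L + 4.2·(cos 233°, sin 233°) = (-40.6, -7.55). A1 meets VK tangentially, so LV is at right angles to VK, so VK runs along (−sin 233°, cos 233°); with |VK| = 20.9, K = (-23.9, -20.1). Then |JK| = |K − J| = 31.3.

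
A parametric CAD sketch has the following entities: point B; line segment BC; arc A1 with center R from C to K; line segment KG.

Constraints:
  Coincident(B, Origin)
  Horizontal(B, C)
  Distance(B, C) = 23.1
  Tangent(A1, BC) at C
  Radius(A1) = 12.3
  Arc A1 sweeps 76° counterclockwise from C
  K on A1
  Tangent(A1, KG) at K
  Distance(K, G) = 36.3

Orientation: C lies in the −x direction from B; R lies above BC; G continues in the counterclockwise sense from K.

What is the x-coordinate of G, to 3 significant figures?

-2.38

B is at the origin; B and C share the same y with |BC| = 23.1 and C on the −x side, so C = (-23.1, 0.00). Since A1 is tangent to BC there, RC ⟂ BC, so R = C + (0, 12.3) = (-23.1, 12.3). On A1, C sits at bearing -90° from R; a 76° counterclockwise sweep puts K at bearing -14°, so K = R + 12.3·(cos -14°, sin -14°) = (-11.2, 9.32). The tangent condition forces RK to be normal to KG, so KG runs along (−sin -14°, cos -14°); with |KG| = 36.3, G = (-2.38, 44.5). So G.x = -2.38.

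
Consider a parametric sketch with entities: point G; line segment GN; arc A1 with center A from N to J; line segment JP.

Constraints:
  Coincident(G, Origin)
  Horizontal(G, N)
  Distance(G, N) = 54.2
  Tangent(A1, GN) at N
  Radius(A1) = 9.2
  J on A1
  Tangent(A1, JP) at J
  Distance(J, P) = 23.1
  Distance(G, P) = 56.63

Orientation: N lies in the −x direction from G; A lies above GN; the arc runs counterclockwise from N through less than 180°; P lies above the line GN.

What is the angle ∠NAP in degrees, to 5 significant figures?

161.24°

Checks: |AJ| = 9.200 ✓; ∠(AJ, JP) = 90.00° ✓; |JP| = 23.10 ✓; |GP| = 56.63 ✓.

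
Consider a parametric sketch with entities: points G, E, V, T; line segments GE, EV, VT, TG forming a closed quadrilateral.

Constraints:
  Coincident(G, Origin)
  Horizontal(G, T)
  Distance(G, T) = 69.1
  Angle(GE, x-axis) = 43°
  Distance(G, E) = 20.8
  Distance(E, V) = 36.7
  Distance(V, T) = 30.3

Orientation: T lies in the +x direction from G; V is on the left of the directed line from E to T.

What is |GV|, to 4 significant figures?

55.98

Checks: |EV| = 36.70 ✓; |VT| = 30.30 ✓.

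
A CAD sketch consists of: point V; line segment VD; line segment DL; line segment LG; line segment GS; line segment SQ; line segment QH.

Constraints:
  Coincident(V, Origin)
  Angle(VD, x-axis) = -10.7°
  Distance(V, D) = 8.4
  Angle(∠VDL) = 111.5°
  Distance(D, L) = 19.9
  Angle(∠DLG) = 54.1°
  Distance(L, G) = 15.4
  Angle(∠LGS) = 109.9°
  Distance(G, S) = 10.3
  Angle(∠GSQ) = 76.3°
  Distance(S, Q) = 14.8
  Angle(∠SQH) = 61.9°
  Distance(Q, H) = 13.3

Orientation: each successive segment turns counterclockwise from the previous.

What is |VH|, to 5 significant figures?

18.469

∠GSQ = 76.3° gives SQ at -2.5000° from the x-axis; with |SQ| = 14.8, Q = (15.403, 3.7493). ∠SQH = 61.9° gives QH at 115.60° from the x-axis; with |QH| = 13.3, H = (9.6558, 15.744). Then |VH| = |H − V| = 18.469.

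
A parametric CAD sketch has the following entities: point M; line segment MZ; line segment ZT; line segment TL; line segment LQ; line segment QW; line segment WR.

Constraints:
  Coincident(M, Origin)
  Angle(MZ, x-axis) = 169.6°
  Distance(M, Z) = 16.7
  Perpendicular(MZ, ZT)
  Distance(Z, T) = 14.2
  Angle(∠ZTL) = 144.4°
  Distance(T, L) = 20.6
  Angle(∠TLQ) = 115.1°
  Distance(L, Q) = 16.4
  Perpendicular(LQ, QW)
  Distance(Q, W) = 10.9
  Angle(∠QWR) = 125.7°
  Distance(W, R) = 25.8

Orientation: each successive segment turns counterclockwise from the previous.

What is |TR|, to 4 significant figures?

8.416

M is at the origin; MZ runs at 169.6° with length 16.7, so Z = (-16.43, 3.015). MZ ⟂ ZT, so ZT runs at -100.4°; with |ZT| = 14.2, T = (-18.99, -10.95). ∠ZTL = 144.4° gives TL at -64.80° from the x-axis; with |TL| = 20.6, L = (-10.22, -29.59). ∠TLQ = 115.1° gives LQ at 0.1000° from the x-axis; with |LQ| = 16.4, Q = (6.182, -29.56). LQ ⟂ QW, so QW runs at 90.10°; with |QW| = 10.9, W = (6.163, -18.66). ∠QWR = 125.7° gives WR at 144.4° from the x-axis; with |WR| = 25.8, R = (-14.82, -3.644). Then |TR| = |R − T| = 8.416.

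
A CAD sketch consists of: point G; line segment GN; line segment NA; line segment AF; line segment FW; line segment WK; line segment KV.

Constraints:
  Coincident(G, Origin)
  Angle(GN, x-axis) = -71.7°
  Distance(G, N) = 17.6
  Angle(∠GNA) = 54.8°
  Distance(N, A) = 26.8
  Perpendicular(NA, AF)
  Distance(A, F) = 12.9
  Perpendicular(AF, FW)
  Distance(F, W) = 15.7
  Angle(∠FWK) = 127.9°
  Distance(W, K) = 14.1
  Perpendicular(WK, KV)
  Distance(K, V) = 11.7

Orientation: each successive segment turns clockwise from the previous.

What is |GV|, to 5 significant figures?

19.854

G is at the origin; GN runs at -71.7° with length 17.6, so N = (5.5263, -16.710). ∠GNA = 54.8° gives NA at 163.10° from the x-axis; with |NA| = 26.8, A = (-20.116, -8.9191). NA ⟂ AF, so AF runs at 73.100°; with |AF| = 12.9, F = (-16.366, 3.4238). AF ⟂ FW, so FW runs at -16.900°; with |FW| = 15.7, W = (-1.3443, -1.1402). ∠FWK = 127.9° gives WK at -69.000° from the x-axis; with |WK| = 14.1, K = (3.7087, -14.304). The perpendicularity gives KV at right angles to WK, so KV runs at -159.00°; with |KV| = 11.7, V = (-7.2142, -18.497). Then |GV| = |V − G| = 19.854.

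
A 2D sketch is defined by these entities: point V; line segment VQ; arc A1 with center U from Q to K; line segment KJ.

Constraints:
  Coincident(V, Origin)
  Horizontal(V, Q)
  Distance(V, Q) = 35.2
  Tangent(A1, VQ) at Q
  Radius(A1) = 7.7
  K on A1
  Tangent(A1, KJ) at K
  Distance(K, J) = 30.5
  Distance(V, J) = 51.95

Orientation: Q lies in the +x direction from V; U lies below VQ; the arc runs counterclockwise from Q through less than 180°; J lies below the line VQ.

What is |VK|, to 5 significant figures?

29.209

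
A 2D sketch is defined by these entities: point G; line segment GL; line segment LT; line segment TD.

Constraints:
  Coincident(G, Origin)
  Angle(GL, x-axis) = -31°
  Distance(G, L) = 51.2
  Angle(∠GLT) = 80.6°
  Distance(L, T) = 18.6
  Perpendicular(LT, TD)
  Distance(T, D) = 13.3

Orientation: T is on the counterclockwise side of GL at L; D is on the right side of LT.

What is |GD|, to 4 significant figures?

64.63

G is at the origin; GL runs at -31.0° with length 51.2, so L = 51.2·(cos -31.0°, sin -31.0°) = (43.89, -26.37). ∠GLT = 80.6°, so LT runs at -31.0° + (180° − 80.6°) = 68.40° from the x-axis; with |LT| = 18.6, T = L + 18.6·(cos 68.40°, sin 68.40°) = (50.73, -9.076). The perpendicularity gives TD at right angles to LT; with |TD| = 13.3 on the right of LT, D = T + 13.3·(0.9298, -0.3681) = (63.10, -13.97). Then |GD| = |D − G| = 64.63.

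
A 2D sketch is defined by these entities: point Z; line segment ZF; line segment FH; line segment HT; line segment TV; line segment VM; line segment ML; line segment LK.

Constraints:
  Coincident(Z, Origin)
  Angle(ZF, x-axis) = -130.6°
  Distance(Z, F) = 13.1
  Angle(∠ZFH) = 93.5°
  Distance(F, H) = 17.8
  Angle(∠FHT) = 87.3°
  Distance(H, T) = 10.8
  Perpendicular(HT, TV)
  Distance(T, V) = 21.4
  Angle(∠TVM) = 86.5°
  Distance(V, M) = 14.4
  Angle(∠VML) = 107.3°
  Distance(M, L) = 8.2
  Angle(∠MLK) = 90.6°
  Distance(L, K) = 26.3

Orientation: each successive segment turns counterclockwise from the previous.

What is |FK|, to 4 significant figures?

22.44

∠VML = 107.3° gives ML at -55.20° from the x-axis; with |ML| = 8.2, L = (-8.819, -18.18). ∠MLK = 90.6° gives LK at 34.20° from the x-axis; with |LK| = 26.3, K = (12.93, -3.394). Then |FK| = |K − F| = 22.44.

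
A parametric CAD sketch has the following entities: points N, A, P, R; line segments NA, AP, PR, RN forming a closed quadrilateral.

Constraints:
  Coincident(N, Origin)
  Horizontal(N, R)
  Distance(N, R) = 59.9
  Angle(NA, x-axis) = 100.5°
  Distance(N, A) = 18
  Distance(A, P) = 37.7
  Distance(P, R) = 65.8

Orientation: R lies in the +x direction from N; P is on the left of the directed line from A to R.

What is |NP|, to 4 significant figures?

52.39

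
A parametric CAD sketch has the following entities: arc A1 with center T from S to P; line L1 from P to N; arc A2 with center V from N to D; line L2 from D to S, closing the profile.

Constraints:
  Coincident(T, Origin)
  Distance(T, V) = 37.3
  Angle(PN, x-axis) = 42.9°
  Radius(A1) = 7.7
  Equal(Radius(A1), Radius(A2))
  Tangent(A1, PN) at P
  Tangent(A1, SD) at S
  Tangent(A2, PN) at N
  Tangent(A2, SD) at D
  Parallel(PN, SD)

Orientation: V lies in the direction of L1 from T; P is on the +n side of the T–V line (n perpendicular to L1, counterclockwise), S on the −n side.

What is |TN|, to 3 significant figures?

38.1

The slot axis is L1's direction at 42.9°, so u = (cos 42.9°, sin 42.9°) = (0.733, 0.681) and n = (−sin 42.9°, cos 42.9°) = (-0.681, 0.733). T is at the origin and V lies 37.3 along u from T, so V = 37.3·u = (27.3, 25.4). Tangency of A1 to both parallel lines with radius 7.7 puts P and S at T ± 7.7·n: P = (-5.24, 5.64), S = (5.24, -5.64). Equal radii place N and D the same way about V: N = V + 7.7·n = (22.1, 31.0), D = V − 7.7·n = (32.6, 19.8). Then |TN| = |N − T| = 38.1.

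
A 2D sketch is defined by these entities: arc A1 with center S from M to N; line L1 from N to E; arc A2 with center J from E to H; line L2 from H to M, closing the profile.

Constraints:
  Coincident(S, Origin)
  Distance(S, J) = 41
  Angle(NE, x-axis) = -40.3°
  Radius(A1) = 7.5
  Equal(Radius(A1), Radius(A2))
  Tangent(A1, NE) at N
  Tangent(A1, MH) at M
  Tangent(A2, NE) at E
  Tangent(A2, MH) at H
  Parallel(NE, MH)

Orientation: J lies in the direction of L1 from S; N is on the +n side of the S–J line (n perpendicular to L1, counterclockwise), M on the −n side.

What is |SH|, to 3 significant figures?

41.7

The slot axis is L1's direction at -40.3°, so u = (cos -40.3°, sin -40.3°) = (0.763, -0.647) and n = (−sin -40.3°, cos -40.3°) = (0.647, 0.763). S is at the origin and J lies 41.0 along u from S, so J = 41.0·u = (31.3, -26.5). Tangency of A1 to both parallel lines with radius 7.5 puts N and M at S ± 7.5·n: N = (4.85, 5.72), M = (-4.85, -5.72). Equal radii place E and H the same way about J: E = J + 7.5·n = (36.1, -20.8), H = J − 7.5·n = (26.4, -32.2). Then |SH| = |H − S| = 41.7.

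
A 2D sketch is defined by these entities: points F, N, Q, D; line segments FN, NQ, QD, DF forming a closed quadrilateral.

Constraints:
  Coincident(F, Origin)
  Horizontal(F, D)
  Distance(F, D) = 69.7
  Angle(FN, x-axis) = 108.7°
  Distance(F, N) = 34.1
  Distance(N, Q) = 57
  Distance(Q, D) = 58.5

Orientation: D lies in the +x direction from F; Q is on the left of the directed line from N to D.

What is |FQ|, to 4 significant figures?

67.11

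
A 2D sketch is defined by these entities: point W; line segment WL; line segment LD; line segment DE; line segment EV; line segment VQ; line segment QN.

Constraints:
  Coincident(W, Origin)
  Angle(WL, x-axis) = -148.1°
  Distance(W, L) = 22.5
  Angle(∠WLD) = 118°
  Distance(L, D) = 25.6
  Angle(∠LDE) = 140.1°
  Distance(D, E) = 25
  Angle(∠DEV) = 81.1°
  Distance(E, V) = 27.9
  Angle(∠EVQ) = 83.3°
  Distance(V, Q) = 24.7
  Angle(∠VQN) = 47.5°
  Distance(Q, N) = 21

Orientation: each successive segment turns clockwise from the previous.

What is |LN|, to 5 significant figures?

34.989

W is at the origin; WL runs at -148.1° with length 22.5, so L = (-19.102, -11.890). ∠WLD = 118.0° gives LD at 149.90° from the x-axis; with |LD| = 25.6, D = (-41.250, 0.94881). ∠LDE = 140.1° gives DE at 110.00° from the x-axis; with |DE| = 25.0, E = (-49.800, 24.441). ∠DEV = 81.1° gives EV at 11.100° from the x-axis; with |EV| = 27.9, V = (-22.422, 29.812). ∠EVQ = 83.3° gives VQ at -85.600° from the x-axis; with |VQ| = 24.7, Q = (-20.527, 5.1853). ∠VQN = 47.5° gives QN at 141.90° from the x-axis; with |QN| = 21.0, N = (-37.053, 18.143). Then |LN| = |N − L| = 34.989.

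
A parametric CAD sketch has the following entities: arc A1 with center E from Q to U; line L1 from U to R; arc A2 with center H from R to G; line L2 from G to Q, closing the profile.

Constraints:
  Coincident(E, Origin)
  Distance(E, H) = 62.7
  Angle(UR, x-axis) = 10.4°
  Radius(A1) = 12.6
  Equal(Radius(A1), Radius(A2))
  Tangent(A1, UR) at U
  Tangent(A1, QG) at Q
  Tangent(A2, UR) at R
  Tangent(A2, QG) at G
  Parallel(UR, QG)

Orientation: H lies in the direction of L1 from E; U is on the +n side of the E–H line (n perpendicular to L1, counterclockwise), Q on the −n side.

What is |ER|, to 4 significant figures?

63.95

The slot axis is L1's direction at 10.4°, so u = (cos 10.4°, sin 10.4°) = (0.9836, 0.1805) and n = (−sin 10.4°, cos 10.4°) = (-0.1805, 0.9836). E is at the origin and H lies 62.7 along u from E, so H = 62.7·u = (61.67, 11.32). Tangency of A1 to both parallel lines with radius 12.6 puts U and Q at E ± 12.6·n: U = (-2.275, 12.39), Q = (2.275, -12.39). Equal radii place R and G the same way about H: R = H + 12.6·n = (59.40, 23.71), G = H − 12.6·n = (63.94, -1.074). Then |ER| = |R − E| = 63.95.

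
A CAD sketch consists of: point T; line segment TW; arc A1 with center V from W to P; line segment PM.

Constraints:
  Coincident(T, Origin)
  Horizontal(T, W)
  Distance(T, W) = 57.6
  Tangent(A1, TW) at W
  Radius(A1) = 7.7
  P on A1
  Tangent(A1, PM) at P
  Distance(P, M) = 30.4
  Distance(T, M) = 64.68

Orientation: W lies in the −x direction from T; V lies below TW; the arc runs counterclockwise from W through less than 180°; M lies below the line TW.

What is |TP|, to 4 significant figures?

65.51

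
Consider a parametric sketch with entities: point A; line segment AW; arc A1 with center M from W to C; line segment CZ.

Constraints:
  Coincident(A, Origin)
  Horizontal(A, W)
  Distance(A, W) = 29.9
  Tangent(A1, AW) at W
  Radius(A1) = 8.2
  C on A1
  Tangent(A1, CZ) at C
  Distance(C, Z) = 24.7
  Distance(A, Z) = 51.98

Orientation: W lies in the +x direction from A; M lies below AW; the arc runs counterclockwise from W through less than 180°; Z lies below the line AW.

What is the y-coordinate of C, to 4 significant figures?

-13.92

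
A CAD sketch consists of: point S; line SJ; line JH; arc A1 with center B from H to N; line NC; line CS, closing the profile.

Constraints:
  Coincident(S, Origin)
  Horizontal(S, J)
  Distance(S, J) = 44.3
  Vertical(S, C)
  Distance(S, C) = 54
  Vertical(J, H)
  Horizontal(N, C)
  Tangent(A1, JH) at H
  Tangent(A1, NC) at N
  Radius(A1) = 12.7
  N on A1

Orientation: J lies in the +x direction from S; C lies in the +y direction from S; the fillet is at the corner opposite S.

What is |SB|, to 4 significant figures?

52.00

S and C share the same x with |SC| = 54.0 and C on the +y side, so C = (0.000, 54.00). The virtual corner opposite S is at (44.30, 54.00). A1 meets JH tangentially, so BH is at right angles to JH and tangency of A1 to NC means the radius BN is perpendicular to NC, with radius 12.7, so the center B sits 12.7 in from both sides at B = (31.60, 41.30). Then |SB| = |B − S| = 52.00.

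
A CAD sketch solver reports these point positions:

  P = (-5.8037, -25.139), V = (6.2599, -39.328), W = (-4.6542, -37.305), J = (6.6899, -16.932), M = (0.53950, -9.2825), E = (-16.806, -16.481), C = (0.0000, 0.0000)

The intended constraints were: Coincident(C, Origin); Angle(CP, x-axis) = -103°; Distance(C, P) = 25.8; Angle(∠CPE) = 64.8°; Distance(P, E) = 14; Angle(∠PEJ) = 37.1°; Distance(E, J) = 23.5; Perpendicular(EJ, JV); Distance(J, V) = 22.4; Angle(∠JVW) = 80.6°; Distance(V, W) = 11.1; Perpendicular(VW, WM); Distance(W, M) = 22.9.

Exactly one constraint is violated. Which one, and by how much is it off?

Distance(W, M) = 22.9 — off by 5.60.

C = (0.00, 0.00) ✓; CP at -103.0° ✓; |CP| = 25.80 ✓; ∠CPE = 64.80° ✓; |PE| = 14.00 ✓; ∠PEJ = 37.10° ✓; |EJ| = 23.50 ✓; ∠(EJ, JV) = 90.00° ✓; |JV| = 22.40 ✓; ∠JVW = 80.60° ✓; |VW| = 11.10 ✓; ∠(VW, WM) = 90.00° ✓; |WM| = 28.50 ✗.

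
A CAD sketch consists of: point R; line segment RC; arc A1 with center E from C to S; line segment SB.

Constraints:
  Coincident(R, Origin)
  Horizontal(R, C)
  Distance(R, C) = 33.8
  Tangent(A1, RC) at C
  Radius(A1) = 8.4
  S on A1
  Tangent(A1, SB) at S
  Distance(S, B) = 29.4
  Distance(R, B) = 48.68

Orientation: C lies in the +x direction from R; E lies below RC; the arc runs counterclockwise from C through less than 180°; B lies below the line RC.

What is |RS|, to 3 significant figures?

27.2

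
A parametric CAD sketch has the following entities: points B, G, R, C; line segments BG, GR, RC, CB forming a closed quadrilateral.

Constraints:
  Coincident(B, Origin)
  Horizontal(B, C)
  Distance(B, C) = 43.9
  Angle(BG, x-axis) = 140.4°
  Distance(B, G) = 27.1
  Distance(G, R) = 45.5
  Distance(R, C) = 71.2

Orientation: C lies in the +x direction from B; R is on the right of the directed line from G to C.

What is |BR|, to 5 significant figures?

35.459

Checks: |GR| = 45.50 ✓; |RC| = 71.20 ✓.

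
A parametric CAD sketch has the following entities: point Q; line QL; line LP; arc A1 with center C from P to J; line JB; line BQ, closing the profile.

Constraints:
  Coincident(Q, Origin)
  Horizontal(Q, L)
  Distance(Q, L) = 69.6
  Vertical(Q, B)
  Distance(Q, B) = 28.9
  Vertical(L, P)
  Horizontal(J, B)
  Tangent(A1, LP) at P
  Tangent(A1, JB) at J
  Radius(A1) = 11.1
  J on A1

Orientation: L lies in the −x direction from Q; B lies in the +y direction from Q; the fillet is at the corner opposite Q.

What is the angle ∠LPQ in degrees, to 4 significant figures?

75.65°

Q is at the origin; Q and L share the same y with |QL| = 69.6 and L on the −x side, so L = (-69.60, 0.000). QB is vertical with |QB| = 28.9 and B on the +y side, so B = (0.000, 28.90). The virtual corner opposite Q is at (-69.60, 28.90). Since A1 is tangent to LP there, CP ⟂ LP and A1 meets JB tangentially, so CJ is at right angles to JB, with radius 11.1, so the center C sits 11.1 in from both sides at C = (-58.50, 17.80). That places the tangent points at P = (-69.60, 17.80) on LP and J = (-58.50, 28.90) on JB. Then cos ∠LPQ = PL·PQ / (|PL||PQ|), giving 75.65°.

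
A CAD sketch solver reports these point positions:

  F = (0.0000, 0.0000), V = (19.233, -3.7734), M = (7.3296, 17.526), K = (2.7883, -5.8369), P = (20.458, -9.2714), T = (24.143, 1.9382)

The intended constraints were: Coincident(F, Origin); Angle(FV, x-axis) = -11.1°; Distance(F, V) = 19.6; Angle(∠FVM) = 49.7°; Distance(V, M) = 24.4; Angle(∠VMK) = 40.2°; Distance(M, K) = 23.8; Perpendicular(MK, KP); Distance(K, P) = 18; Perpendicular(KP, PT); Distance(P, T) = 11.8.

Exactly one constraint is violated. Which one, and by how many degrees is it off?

Perpendicular(KP, PT) — off by 7.20°.

F = (0.00, 0.00) ✓; FV at -11.10° ✓; |FV| = 19.60 ✓; ∠FVM = 49.70° ✓; |VM| = 24.40 ✓; ∠VMK = 40.20° ✓; |MK| = 23.80 ✓; ∠(MK, KP) = 90.00° ✓; |KP| = 18.00 ✓; ∠(KP, PT) = 82.80° ✗; |PT| = 11.80 ✓.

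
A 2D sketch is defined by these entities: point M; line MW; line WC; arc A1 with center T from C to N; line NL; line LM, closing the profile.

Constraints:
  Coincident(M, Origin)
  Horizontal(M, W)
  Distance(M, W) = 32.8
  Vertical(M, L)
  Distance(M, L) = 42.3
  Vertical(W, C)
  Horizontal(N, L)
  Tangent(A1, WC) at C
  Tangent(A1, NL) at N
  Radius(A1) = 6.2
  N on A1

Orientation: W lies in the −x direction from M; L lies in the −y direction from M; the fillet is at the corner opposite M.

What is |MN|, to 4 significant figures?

49.97

M is at the origin; MW is horizontal with |MW| = 32.8 and W on the −x side, so W = (-32.80, 0.000). ML is vertical with |ML| = 42.3 and L on the −y side, so L = (0.000, -42.30). The virtual corner opposite M is at (-32.80, -42.30). A1 meets WC tangentially, so TC is at right angles to WC and the tangent condition forces TN to be normal to NL, with radius 6.2, so the center T sits 6.2 in from both sides at T = (-26.60, -36.10). That places the tangent points at C = (-32.80, -36.10) on WC and N = (-26.60, -42.30) on NL. Then |MN| = |N − M| = 49.97.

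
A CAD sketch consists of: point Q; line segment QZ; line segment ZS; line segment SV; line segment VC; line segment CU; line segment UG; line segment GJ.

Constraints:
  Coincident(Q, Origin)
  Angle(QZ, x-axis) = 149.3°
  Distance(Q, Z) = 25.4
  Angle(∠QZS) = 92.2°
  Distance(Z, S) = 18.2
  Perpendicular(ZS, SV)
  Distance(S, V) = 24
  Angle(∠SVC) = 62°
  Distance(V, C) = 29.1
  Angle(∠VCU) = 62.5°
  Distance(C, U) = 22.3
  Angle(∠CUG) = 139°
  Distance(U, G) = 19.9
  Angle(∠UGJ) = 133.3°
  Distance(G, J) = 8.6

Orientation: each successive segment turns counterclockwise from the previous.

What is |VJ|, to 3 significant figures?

24.6

Q is at the origin; QZ runs at 149.3° with length 25.4, so Z = (-21.8, 13.0). ∠QZS = 92.2° gives ZS at -123° from the x-axis; with |ZS| = 18.2, S = (-31.7, -2.31). ZS ⟂ SV, so SV runs at -32.9°; with |SV| = 24.0, V = (-11.6, -15.3). ∠SVC = 62.0° gives VC at 85.1° from the x-axis; with |VC| = 29.1, C = (-9.09, 13.6). ∠VCU = 62.5° gives CU at -157° from the x-axis; with |CU| = 22.3, U = (-29.7, 5.07). ∠CUG = 139.0° gives UG at -116° from the x-axis; with |UG| = 19.9, G = (-38.5, -12.8). ∠UGJ = 133.3° gives GJ at -69.7° from the x-axis; with |GJ| = 8.6, J = (-35.5, -20.8). Then |VJ| = |J − V| = 24.6.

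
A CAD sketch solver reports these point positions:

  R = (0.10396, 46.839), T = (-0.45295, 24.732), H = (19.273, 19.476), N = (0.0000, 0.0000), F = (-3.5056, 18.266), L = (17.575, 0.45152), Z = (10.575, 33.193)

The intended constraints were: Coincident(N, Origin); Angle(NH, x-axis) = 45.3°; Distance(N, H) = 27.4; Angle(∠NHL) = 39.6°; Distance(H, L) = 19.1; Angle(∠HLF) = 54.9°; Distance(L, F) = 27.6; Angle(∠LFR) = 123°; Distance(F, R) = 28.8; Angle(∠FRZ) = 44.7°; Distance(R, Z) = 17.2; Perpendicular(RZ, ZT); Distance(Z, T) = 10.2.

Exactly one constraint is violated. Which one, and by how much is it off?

Distance(Z, T) = 10.2 — off by 3.70.

N = (0.00, 0.00) ✓; NH at 45.30° ✓; |NH| = 27.40 ✓; ∠NHL = 39.60° ✓; |HL| = 19.10 ✓; ∠HLF = 54.90° ✓; |LF| = 27.60 ✓; ∠LFR = 123.0° ✓; |FR| = 28.80 ✓; ∠FRZ = 44.70° ✓; |RZ| = 17.20 ✓; ∠(RZ, ZT) = 90.00° ✓; |ZT| = 13.90 ✗.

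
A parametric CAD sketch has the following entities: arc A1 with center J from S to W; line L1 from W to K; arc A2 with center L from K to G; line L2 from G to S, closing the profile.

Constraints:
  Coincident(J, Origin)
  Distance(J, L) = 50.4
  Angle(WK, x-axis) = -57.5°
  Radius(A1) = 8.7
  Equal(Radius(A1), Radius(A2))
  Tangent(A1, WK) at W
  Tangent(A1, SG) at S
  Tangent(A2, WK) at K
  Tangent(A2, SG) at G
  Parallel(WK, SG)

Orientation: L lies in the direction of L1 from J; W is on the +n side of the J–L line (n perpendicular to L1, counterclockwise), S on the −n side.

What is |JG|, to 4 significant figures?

51.15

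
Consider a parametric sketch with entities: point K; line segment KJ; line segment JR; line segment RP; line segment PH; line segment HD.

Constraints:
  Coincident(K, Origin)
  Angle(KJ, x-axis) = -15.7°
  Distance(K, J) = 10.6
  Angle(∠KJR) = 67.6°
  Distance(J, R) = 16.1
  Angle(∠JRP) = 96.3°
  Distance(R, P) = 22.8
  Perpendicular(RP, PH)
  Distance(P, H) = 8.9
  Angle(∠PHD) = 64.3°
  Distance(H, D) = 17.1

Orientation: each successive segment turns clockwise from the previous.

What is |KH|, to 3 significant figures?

15.0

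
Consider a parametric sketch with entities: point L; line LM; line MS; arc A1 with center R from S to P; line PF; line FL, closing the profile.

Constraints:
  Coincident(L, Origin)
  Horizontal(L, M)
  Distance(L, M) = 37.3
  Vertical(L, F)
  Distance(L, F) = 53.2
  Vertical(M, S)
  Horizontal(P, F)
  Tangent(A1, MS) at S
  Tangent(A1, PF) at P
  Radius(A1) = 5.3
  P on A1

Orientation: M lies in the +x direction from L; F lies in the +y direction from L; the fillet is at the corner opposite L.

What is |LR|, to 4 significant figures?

57.61

LF is vertical with |LF| = 53.2 and F on the +y side, so F = (0.000, 53.20). The virtual corner opposite L is at (37.30, 53.20). Tangency of A1 to MS means the radius RS is perpendicular to MS and tangency of A1 to PF means the radius RP is perpendicular to PF, with radius 5.3, so the center R sits 5.3 in from both sides at R = (32.00, 47.90). Then |LR| = |R − L| = 57.61.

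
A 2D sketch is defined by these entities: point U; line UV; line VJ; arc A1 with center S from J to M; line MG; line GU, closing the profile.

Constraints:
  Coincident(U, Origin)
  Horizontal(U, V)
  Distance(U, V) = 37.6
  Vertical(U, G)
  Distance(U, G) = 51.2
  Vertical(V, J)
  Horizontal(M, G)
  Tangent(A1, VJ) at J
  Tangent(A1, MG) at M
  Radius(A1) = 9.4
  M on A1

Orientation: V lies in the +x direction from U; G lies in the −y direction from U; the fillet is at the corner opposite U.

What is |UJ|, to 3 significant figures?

56.2

U is at the origin; U and V share the same y with |UV| = 37.6 and V on the +x side, so V = (37.6, 0.00). U and G share the same x with |UG| = 51.2 and G on the −y side, so G = (0.00, -51.2). The virtual corner opposite U is at (37.6, -51.2). Tangency of A1 to VJ means the radius SJ is perpendicular to VJ and tangency of A1 to MG means the radius SM is perpendicular to MG, with radius 9.4, so the center S sits 9.4 in from both sides at S = (28.2, -41.8). That places the tangent points at J = (37.6, -41.8) on VJ and M = (28.2, -51.2) on MG. Then |UJ| = |J − U| = 56.2.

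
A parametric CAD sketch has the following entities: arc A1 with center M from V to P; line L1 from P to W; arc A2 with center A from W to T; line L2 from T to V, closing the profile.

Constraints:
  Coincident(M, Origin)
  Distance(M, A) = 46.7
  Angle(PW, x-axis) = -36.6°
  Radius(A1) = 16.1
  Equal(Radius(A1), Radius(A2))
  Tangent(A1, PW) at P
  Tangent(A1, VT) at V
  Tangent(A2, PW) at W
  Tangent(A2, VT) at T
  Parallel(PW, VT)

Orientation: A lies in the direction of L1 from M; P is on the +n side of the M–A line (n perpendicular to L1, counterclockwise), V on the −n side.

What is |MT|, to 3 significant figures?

49.4

The slot axis is L1's direction at -36.6°, so u = (cos -36.6°, sin -36.6°) = (0.803, -0.596) and n = (−sin -36.6°, cos -36.6°) = (0.596, 0.803). M is at the origin and A lies 46.7 along u from M, so A = 46.7·u = (37.5, -27.8). Tangency of A1 to both parallel lines with radius 16.1 puts P and V at M ± 16.1·n: P = (9.60, 12.9), V = (-9.60, -12.9). Equal radii place W and T the same way about A: W = A + 16.1·n = (47.1, -14.9), T = A − 16.1·n = (27.9, -40.8). Then |MT| = |T − M| = 49.4.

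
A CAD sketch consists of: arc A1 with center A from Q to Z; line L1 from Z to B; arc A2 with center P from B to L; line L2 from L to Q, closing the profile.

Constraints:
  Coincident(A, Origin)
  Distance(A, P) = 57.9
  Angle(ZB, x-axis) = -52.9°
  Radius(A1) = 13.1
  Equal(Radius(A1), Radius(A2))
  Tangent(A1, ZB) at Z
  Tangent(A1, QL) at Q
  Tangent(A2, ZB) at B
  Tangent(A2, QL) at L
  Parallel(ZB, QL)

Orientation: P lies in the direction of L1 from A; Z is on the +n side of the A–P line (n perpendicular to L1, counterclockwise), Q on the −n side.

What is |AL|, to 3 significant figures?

59.4

The slot axis is L1's direction at -52.9°, so u = (cos -52.9°, sin -52.9°) = (0.603, -0.798) and n = (−sin -52.9°, cos -52.9°) = (0.798, 0.603). A is at the origin and P lies 57.9 along u from A, so P = 57.9·u = (34.9, -46.2). Tangency of A1 to both parallel lines with radius 13.1 puts Z and Q at A ± 13.1·n: Z = (10.4, 7.90), Q = (-10.4, -7.90). Equal radii place B and L the same way about P: B = P + 13.1·n = (45.4, -38.3), L = P − 13.1·n = (24.5, -54.1). Then |AL| = |L − A| = 59.4.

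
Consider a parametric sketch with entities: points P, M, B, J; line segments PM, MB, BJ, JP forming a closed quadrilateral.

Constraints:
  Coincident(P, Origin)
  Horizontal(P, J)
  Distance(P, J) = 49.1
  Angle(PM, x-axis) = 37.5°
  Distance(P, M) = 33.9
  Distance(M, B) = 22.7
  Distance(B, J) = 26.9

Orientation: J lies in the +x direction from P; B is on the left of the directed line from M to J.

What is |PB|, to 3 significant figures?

55.6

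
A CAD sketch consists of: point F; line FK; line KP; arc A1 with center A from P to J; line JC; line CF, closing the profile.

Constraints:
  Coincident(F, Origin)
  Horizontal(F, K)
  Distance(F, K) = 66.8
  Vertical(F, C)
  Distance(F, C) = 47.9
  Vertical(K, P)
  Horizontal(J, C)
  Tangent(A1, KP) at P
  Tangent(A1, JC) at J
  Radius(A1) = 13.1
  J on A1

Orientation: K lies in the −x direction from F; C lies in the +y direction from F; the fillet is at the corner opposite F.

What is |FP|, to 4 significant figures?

75.32

F is at the origin; FK is horizontal with |FK| = 66.8 and K on the −x side, so K = (-66.80, 0.000). FC is vertical with |FC| = 47.9 and C on the +y side, so C = (0.000, 47.90). The virtual corner opposite F is at (-66.80, 47.90). Since A1 is tangent to KP there, AP ⟂ KP and A1 meets JC tangentially, so AJ is at right angles to JC, with radius 13.1, so the center A sits 13.1 in from both sides at A = (-53.70, 34.80). That places the tangent points at P = (-66.80, 34.80) on KP and J = (-53.70, 47.90) on JC. Then |FP| = |P − F| = 75.32.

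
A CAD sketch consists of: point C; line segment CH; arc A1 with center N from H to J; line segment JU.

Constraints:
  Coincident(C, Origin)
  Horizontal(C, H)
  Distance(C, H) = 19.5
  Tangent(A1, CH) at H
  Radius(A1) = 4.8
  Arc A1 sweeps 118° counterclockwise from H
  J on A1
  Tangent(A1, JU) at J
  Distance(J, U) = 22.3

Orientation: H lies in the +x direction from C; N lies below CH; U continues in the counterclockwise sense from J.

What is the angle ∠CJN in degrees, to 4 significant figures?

127.2°

C is at the origin; C and H share the same y with |CH| = 19.5 and H on the +x side, so H = (19.50, 0.000). The tangent condition forces NH to be normal to CH, so N = H + (0, -4.8) = (19.50, -4.800). On A1, H sits at bearing 90° from N; a 118° counterclockwise sweep puts J at bearing 208°, so J = N + 4.8·(cos 208°, sin 208°) = (15.26, -7.053). Then cos ∠CJN = JC·JN / (|JC||JN|), giving 127.2°.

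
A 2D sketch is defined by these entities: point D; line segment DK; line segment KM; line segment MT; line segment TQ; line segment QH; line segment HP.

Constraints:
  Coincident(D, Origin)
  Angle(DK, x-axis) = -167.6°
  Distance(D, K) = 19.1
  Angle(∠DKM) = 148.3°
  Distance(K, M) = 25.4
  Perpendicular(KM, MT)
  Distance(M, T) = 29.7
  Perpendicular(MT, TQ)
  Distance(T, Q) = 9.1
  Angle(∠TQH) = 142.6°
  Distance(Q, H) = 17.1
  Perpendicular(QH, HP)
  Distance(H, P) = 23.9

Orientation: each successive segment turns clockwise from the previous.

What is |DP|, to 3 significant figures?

34.9

∠TQH = 142.6° gives QH at -56.7° from the x-axis; with |QH| = 17.1, H = (-14.8, 15.0). The perpendicularity gives HP at right angles to QH, so HP runs at -147°; with |HP| = 23.9, P = (-34.8, 1.90). Then |DP| = |P − D| = 34.9.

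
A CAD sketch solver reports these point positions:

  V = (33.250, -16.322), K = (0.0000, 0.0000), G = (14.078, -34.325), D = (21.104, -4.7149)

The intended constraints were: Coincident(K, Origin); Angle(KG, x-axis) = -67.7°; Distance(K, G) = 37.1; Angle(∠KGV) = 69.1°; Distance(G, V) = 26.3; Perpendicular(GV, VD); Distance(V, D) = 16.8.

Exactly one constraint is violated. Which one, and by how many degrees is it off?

Perpendicular(GV, VD) — off by 3.10°.

K = (0.00, 0.00) ✓; KG at -67.70° ✓; |KG| = 37.10 ✓; ∠KGV = 69.10° ✓; |GV| = 26.30 ✓; ∠(GV, VD) = 93.10° ✗; |VD| = 16.80 ✓.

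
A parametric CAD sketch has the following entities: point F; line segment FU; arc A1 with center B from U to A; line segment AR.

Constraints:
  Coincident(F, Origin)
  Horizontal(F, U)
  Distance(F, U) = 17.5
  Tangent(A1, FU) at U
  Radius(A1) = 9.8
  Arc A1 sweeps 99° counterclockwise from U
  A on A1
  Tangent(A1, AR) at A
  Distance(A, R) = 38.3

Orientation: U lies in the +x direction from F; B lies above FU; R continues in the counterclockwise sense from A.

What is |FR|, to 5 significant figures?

53.533

F is at the origin; F and U share the same y with |FU| = 17.5 and U on the +x side, so U = (17.500, 0.0000). Since A1 is tangent to FU there, BU ⟂ FU, so B = U + (0, 9.8) = (17.500, 9.8000). On A1, U sits at bearing -90° from B; a 99° counterclockwise sweep puts A at bearing 9°, so A = B + 9.8·(cos 9°, sin 9°) = (27.179, 11.333). Tangency of A1 to AR means the radius BA is perpendicular to AR, so AR runs along (−sin 9°, cos 9°); with |AR| = 38.3, R = (21.188, 49.162). Then |FR| = |R − F| = 53.533.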